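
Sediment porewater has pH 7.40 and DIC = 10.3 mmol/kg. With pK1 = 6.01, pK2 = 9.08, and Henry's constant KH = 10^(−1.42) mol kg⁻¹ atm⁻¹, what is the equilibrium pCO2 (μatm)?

α₀ = 1 / (1 + K1/[H⁺] + K1K2/[H⁺]²) = 1 / (1 + 10^+1.39 + 10^-0.29)
   = 1 / (1 + 24.547 + 0.51286) = 1/26.060 = 0.03837
[CO2*] = α₀ × DIC = 0.03837 × 10.3 = 0.3952 mmol/kg
pCO2 = [CO2*]/KH = 3.952×10^-4 / 3.802×10^-2 = 1.04×10^4 μatm

pCO2 = 1.04×10^4 μatm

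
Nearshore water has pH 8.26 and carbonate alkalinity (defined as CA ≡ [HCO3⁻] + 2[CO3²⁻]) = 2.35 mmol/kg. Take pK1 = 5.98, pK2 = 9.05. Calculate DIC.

CA = [HCO3⁻] + 2[CO3²⁻] = (α₁ + 2α₂)·DIC
At pH 8.26: [H⁺]/K1 = 10^-2.28 = 0.0052481, K2/[H⁺] = 10^-0.79 = 0.16218
α₁ = 1/(1 + 0.0052481 + 0.16218) = 1/1.1674 = 0.8566; α₂ = α₁·K2/[H⁺] = 0.1389
α₁ + 2α₂ = 1.1344
DIC = CA / (α₁ + 2α₂) = 2.35 / 1.1344 = 2.07 mmol/kg

DIC = 2.07 mmol/kg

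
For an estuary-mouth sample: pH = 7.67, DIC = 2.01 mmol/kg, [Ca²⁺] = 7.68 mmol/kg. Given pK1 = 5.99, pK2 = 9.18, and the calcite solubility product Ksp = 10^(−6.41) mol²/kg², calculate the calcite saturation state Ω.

Ω = 1.17

α₂ = 1 / (1 + [H⁺]/K2 + [H⁺]²/(K1K2)) = 1 / (1 + 10^+1.51 + 10^-0.17)
   = 1 / (1 + 32.359 + 0.67608) = 1/34.035 = 0.02938
[CO3²⁻] = α₂ × DIC = 0.02938 × 2.01 = 0.05906 mmol/kg
Ksp = 10^(−6.41) = 3.890×10^-7
Ω = [Ca²⁺][CO3²⁻]/Ksp = (7.68×10^-3)(5.906×10^-5) / 3.890×10^-7 = 1.17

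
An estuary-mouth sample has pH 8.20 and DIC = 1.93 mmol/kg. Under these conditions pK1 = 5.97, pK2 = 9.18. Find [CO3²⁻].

[CO3²⁻] = 0.182 mmol/kg

α₂ = 1 / (1 + [H⁺]/K2 + [H⁺]²/(K1K2)) = 1 / (1 + 10^+0.98 + 10^-1.25)
   = 1 / (1 + 9.5499 + 0.056234) = 1/10.606 = 0.09428
[CO3²⁻] = α₂ × DIC = 0.09428 × 1.93 = 0.182 mmol/kg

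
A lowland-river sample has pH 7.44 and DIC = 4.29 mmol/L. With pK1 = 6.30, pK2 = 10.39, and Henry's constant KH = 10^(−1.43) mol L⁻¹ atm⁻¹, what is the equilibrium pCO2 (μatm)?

α₀ = 1 / (1 + K1/[H⁺] + K1K2/[H⁺]²) = 1 / (1 + 10^+1.14 + 10^-1.81)
   = 1 / (1 + 13.804 + 0.015488) = 1/14.819 = 0.06748
[CO2*] = α₀ × DIC = 0.06748 × 4.29 = 0.2895 mmol/L
pCO2 = [CO2*]/KH = 2.895×10^-4 / 3.715×10^-2 = 7790 μatm

pCO2 = 7790 μatm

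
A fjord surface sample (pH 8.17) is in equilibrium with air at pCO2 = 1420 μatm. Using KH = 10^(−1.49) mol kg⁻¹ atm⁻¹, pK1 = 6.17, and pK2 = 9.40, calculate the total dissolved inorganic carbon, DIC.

[CO2*] = KH · pCO2 = 10^(−1.49) × 1420×10^-6 = 4.595×10^-5 mol/kg
α₀ = 1/(1 + K1/[H⁺] + K1K2/[H⁺]²) = 1/(1 + 10^+2.00 + 10^+0.77) = 0.009356
DIC = [CO2*]/α₀ = 4.595×10^-5 / 0.009356 = 4.91 mmol/kg

DIC = 4.91 mmol/kg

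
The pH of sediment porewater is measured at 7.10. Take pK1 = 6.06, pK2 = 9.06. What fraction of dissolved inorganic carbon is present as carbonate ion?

α₂ = 0.00995

α₂ = 1 / (1 + [H⁺]/K2 + [H⁺]²/(K1K2)) = 1 / (1 + 10^+1.96 + 10^+0.92)
   = 1 / (1 + 91.201 + 8.3176) = 1/100.52 = 0.009948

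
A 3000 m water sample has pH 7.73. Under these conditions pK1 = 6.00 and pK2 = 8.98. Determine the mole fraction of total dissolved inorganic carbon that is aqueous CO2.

α₀ = 0.0173

α₀ = 1 / (1 + K1/[H⁺] + K1K2/[H⁺]²) = 1 / (1 + 10^+1.73 + 10^+0.48)
   = 1 / (1 + 53.703 + 3.0200) = 1/57.723 = 0.01732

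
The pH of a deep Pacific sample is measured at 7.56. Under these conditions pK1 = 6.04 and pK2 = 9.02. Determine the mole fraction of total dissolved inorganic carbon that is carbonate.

α₂ = 1 / (1 + [H⁺]/K2 + [H⁺]²/(K1K2)) = 1 / (1 + 10^+1.46 + 10^-0.06)
   = 1 / (1 + 28.840 + 0.87096) = 1/30.711 = 0.03256

α₂ = 0.0326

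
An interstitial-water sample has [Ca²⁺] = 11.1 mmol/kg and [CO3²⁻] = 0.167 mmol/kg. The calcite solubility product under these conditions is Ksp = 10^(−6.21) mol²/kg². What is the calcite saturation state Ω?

Ω = 3.01

Ksp = 10^(−6.21) = 6.166×10^-7
Ω = [Ca²⁺][CO3²⁻]/Ksp = (11.1×10^-3)(0.167×10^-3) / 6.166×10^-7 = 3.01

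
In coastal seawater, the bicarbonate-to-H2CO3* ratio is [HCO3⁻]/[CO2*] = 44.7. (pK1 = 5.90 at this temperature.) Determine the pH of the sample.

pH = 7.55

From K1 = [H⁺][HCO3⁻]/[CO2*]:  pH = pK1 + log₁₀([HCO3⁻]/[CO2*])
log₁₀(44.7) = +1.650
pH = 5.90 + (+1.650) = 7.55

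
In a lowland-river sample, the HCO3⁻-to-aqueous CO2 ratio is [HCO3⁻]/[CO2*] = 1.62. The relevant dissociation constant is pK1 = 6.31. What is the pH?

pH = 6.52

From K1 = [H⁺][HCO3⁻]/[CO2*]:  pH = pK1 + log₁₀([HCO3⁻]/[CO2*])
log₁₀(1.62) = +0.210
pH = 6.31 + (+0.210) = 6.52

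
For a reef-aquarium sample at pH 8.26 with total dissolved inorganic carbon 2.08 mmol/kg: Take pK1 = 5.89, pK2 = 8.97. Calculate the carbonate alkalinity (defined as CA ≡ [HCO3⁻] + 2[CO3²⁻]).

CA = [HCO3⁻] + 2[CO3²⁻] = (α₁ + 2α₂)·DIC
At pH 8.26: [H⁺]/K1 = 10^-2.37 = 0.0042658, K2/[H⁺] = 10^-0.71 = 0.19498
α₁ = 1/(1 + 0.0042658 + 0.19498) = 1/1.1993 = 0.8339; α₂ = α₁·K2/[H⁺] = 0.1626
α₁ + 2α₂ = 1.1590
CA = 1.1590 × 2.08 = 2.41 mmol/kg

CA = 2.41 mmol/kg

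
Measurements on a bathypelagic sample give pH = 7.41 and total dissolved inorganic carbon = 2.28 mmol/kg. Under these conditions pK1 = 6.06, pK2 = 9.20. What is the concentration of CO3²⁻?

α₂ = 1 / (1 + [H⁺]/K2 + [H⁺]²/(K1K2)) = 1 / (1 + 10^+1.79 + 10^+0.44)
   = 1 / (1 + 61.660 + 2.7542) = 1/65.414 = 0.01529
[CO3²⁻] = α₂ × DIC = 0.01529 × 2.28 = 0.0349 mmol/kg

[CO3²⁻] = 0.0349 mmol/kg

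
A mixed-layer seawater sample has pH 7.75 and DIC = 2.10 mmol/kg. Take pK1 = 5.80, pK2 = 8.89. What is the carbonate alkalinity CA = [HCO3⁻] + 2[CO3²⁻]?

CA = [HCO3⁻] + 2[CO3²⁻] = (α₁ + 2α₂)·DIC
At pH 7.75: [H⁺]/K1 = 10^-1.95 = 0.011220, K2/[H⁺] = 10^-1.14 = 0.072444
α₁ = 1/(1 + 0.011220 + 0.072444) = 1/1.0837 = 0.9228; α₂ = α₁·K2/[H⁺] = 0.06685
α₁ + 2α₂ = 1.0565
CA = 1.0565 × 2.10 = 2.22 mmol/kg

CA = 2.22 mmol/kg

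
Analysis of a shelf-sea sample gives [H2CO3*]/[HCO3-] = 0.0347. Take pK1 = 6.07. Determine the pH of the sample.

pH = 7.53

From K1 = [H⁺][HCO3-]/[H2CO3*]:  pH = pK1 − log₁₀([H2CO3*]/[HCO3-])
log₁₀(0.0347) = -1.460
pH = 6.07 − (-1.460) = 7.53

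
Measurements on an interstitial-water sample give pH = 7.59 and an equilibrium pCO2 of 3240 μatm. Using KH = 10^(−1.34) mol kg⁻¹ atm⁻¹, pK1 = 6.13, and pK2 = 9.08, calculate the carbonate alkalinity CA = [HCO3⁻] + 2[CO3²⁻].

CA = 4.55 mmol/kg

[CO2*] = KH · pCO2 = 10^(−1.34) × 3240×10^-6 = 1.481×10^-4 mol/kg
α₀ = 1/(1 + K1/[H⁺] + K1K2/[H⁺]²) = 1/(1 + 10^+1.46 + 10^-0.03) = 0.03250
DIC = [CO2*]/α₀ = 1.481×10^-4 / 0.03250 = 4.557 mmol/kg
CA = (α₁ + 2α₂)·DIC = (0.9372 + 2×0.03033) × 4.557 = 4.55 mmol/kg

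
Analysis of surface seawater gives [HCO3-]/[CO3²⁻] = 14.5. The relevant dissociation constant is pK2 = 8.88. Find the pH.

From K2 = [H⁺][CO3²⁻]/[HCO3-]:  pH = pK2 − log₁₀([HCO3-]/[CO3²⁻])
log₁₀(14.5) = +1.161
pH = 8.88 − (+1.161) = 7.72

pH = 7.72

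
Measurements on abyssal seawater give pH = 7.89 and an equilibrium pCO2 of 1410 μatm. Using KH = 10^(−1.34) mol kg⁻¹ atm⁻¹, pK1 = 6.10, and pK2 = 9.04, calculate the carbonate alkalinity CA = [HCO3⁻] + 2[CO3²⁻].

[CO2*] = KH · pCO2 = 10^(−1.34) × 1410×10^-6 = 6.445×10^-5 mol/kg
α₀ = 1/(1 + K1/[H⁺] + K1K2/[H⁺]²) = 1/(1 + 10^+1.79 + 10^+0.64) = 0.01492
DIC = [CO2*]/α₀ = 6.445×10^-5 / 0.01492 = 4.320 mmol/kg
CA = (α₁ + 2α₂)·DIC = (0.9200 + 2×0.06513) × 4.320 = 4.54 mmol/kg

CA = 4.54 mmol/kg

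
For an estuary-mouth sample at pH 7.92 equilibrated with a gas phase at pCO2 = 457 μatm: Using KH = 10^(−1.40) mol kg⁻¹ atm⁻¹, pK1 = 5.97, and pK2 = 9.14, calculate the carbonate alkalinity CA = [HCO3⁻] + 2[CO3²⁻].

[CO2*] = KH · pCO2 = 10^(−1.40) × 457×10^-6 = 1.819×10^-5 mol/kg
α₀ = 1/(1 + K1/[H⁺] + K1K2/[H⁺]²) = 1/(1 + 10^+1.95 + 10^+0.73) = 0.01047
DIC = [CO2*]/α₀ = 1.819×10^-5 / 0.01047 = 1.737 mmol/kg
CA = (α₁ + 2α₂)·DIC = (0.9333 + 2×0.05624) × 1.737 = 1.82 mmol/kg

CA = 1.82 mmol/kg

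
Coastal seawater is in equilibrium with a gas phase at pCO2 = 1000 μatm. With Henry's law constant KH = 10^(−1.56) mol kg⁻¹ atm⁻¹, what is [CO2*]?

KH = 10^(−1.56) = 2.754×10^-2 mol kg⁻¹ atm⁻¹
[CO2*] = KH · pCO2 = 2.754×10^-2 × 1000×10^-6 atm = 2.75×10^-5 mol/kg

[CO2*] = 27.5 μmol/kg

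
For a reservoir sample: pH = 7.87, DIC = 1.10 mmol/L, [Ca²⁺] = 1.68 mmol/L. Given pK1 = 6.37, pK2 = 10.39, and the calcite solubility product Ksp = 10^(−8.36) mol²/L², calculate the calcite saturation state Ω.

Ω = 1.24

α₂ = 1 / (1 + [H⁺]/K2 + [H⁺]²/(K1K2)) = 1 / (1 + 10^+2.52 + 10^+1.02)
   = 1 / (1 + 331.13 + 10.471) = 1/342.60 = 0.002919
[CO3²⁻] = α₂ × DIC = 0.002919 × 1.10 = 0.003211 mmol/L = 3.211 μmol/L
Ksp = 10^(−8.36) = 4.365×10^-9
Ω = [Ca²⁺][CO3²⁻]/Ksp = (1.68×10^-3)(3.211×10^-6) / 4.365×10^-9 = 1.24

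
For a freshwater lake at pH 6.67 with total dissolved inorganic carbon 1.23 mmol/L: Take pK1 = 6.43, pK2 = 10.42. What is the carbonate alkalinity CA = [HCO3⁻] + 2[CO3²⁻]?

CA = [HCO3⁻] + 2[CO3²⁻] = (α₁ + 2α₂)·DIC
At pH 6.67: [H⁺]/K1 = 10^-0.24 = 0.57544, K2/[H⁺] = 10^-3.75 = 0.00017783
α₁ = 1/(1 + 0.57544 + 0.00017783) = 1/1.5756 = 0.6347; α₂ = α₁·K2/[H⁺] = 0.0001129
α₁ + 2α₂ = 0.6349
CA = 0.6349 × 1.23 = 0.781 mmol/L

CA = 0.781 mmol/L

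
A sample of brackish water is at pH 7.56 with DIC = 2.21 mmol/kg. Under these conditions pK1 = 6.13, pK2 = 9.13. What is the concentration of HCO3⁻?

α₁ = 1 / (1 + [H⁺]/K1 + K2/[H⁺]) = 1 / (1 + 10^-1.43 + 10^-1.57)
   = 1 / (1 + 0.037154 + 0.026915) = 1/1.0641 = 0.9398
[HCO3⁻] = α₁ × DIC = 0.9398 × 2.21 = 2.08 mmol/kg

[HCO3⁻] = 2.08 mmol/kg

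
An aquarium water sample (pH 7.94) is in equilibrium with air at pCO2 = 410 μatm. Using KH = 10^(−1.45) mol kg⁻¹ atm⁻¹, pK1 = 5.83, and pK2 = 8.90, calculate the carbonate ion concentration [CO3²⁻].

[CO2*] = KH · pCO2 = 10^(−1.45) × 410×10^-6 = 1.455×10^-5 mol/kg
α₀ = 1/(1 + K1/[H⁺] + K1K2/[H⁺]²) = 1/(1 + 10^+2.11 + 10^+1.15) = 0.006947
DIC = [CO2*]/α₀ = 1.455×10^-5 / 0.006947 = 2.094 mmol/kg
[CO3²⁻] = α₂·DIC; α₂ = 0.09813, so [CO3²⁻] = 0.09813 × 2.094 = 0.205 mmol/kg

[CO3²⁻] = 0.205 mmol/kg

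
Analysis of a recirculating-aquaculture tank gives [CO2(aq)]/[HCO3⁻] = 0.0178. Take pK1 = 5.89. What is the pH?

pH = 7.64

From K1 = [H⁺][HCO3⁻]/[CO2(aq)]:  pH = pK1 − log₁₀([CO2(aq)]/[HCO3⁻])
log₁₀(0.0178) = -1.750
pH = 5.89 − (-1.750) = 7.64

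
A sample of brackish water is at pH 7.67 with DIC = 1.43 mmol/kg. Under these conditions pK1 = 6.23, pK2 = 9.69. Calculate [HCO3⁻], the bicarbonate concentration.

[HCO3⁻] = 1.37 mmol/kg

α₁ = 1 / (1 + [H⁺]/K1 + K2/[H⁺]) = 1 / (1 + 10^-1.44 + 10^-2.02)
   = 1 / (1 + 0.036308 + 0.0095499) = 1/1.0459 = 0.9562
[HCO3⁻] = α₁ × DIC = 0.9562 × 1.43 = 1.37 mmol/kg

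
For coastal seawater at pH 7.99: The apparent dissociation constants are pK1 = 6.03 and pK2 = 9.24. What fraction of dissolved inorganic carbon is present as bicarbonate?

α₁ = 0.937

α₁ = 1 / (1 + [H⁺]/K1 + K2/[H⁺]) = 1 / (1 + 10^-1.96 + 10^-1.25)
   = 1 / (1 + 0.010965 + 0.056234) = 1/1.0672 = 0.9370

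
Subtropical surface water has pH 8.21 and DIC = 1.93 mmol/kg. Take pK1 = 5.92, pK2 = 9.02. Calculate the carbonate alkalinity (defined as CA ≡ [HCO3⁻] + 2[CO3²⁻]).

CA = 2.18 mmol/kg

CA = [HCO3⁻] + 2[CO3²⁻] = (α₁ + 2α₂)·DIC
At pH 8.21: [H⁺]/K1 = 10^-2.29 = 0.0051286, K2/[H⁺] = 10^-0.81 = 0.15488
α₁ = 1/(1 + 0.0051286 + 0.15488) = 1/1.1600 = 0.8621; α₂ = α₁·K2/[H⁺] = 0.1335
α₁ + 2α₂ = 1.1291
CA = 1.1291 × 1.93 = 2.18 mmol/kg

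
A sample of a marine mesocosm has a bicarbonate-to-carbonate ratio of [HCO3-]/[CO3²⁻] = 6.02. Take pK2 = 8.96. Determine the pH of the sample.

pH = 8.18

From K2 = [H⁺][CO3²⁻]/[HCO3-]:  pH = pK2 − log₁₀([HCO3-]/[CO3²⁻])
log₁₀(6.02) = +0.780
pH = 8.96 − (+0.780) = 8.18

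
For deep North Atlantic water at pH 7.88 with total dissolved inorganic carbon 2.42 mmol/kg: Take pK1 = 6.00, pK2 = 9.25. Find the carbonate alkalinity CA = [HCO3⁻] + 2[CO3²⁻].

CA = [HCO3⁻] + 2[CO3²⁻] = (α₁ + 2α₂)·DIC
At pH 7.88: [H⁺]/K1 = 10^-1.88 = 0.013183, K2/[H⁺] = 10^-1.37 = 0.042658
α₁ = 1/(1 + 0.013183 + 0.042658) = 1/1.0558 = 0.9471; α₂ = α₁·K2/[H⁺] = 0.04040
α₁ + 2α₂ = 1.0279
CA = 1.0279 × 2.42 = 2.49 mmol/kg

CA = 2.49 mmol/kg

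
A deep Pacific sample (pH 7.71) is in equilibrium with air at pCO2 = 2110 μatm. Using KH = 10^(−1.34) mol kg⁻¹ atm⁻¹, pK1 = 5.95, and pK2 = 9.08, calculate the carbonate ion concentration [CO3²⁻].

[CO3²⁻] = 0.237 mmol/kg

[CO2*] = KH · pCO2 = 10^(−1.34) × 2110×10^-6 = 9.645×10^-5 mol/kg
α₀ = 1/(1 + K1/[H⁺] + K1K2/[H⁺]²) = 1/(1 + 10^+1.76 + 10^+0.39) = 0.01639
DIC = [CO2*]/α₀ = 9.645×10^-5 / 0.01639 = 5.883 mmol/kg
[CO3²⁻] = α₂·DIC; α₂ = 0.04024, so [CO3²⁻] = 0.04024 × 5.883 = 0.237 mmol/kg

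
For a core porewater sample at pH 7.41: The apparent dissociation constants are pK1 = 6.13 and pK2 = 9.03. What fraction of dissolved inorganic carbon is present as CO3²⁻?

α₂ = 0.0223

α₂ = 1 / (1 + [H⁺]/K2 + [H⁺]²/(K1K2)) = 1 / (1 + 10^+1.62 + 10^+0.34)
   = 1 / (1 + 41.687 + 2.1878) = 1/44.875 = 0.02228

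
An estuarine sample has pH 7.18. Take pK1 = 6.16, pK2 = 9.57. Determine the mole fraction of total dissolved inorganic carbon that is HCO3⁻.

α₁ = 1 / (1 + [H⁺]/K1 + K2/[H⁺]) = 1 / (1 + 10^-1.02 + 10^-2.39)
   = 1 / (1 + 0.095499 + 0.0040738) = 1/1.0996 = 0.9094

α₁ = 0.909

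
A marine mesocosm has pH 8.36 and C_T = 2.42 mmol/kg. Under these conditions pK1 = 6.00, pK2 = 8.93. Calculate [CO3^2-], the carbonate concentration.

α₂ = 1 / (1 + [H⁺]/K2 + [H⁺]²/(K1K2)) = 1 / (1 + 10^+0.57 + 10^-1.79)
   = 1 / (1 + 3.7154 + 0.016218) = 1/4.7316 = 0.2113
[CO3²⁻] = α₂ × DIC = 0.2113 × 2.42 = 0.511 mmol/kg

[CO3²⁻] = 0.511 mmol/kg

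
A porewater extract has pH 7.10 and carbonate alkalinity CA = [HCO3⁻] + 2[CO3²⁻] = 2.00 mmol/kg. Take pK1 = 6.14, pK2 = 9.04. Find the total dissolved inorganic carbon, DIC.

CA = [HCO3⁻] + 2[CO3²⁻] = (α₁ + 2α₂)·DIC
At pH 7.10: [H⁺]/K1 = 10^-0.96 = 0.10965, K2/[H⁺] = 10^-1.94 = 0.011482
α₁ = 1/(1 + 0.10965 + 0.011482) = 1/1.1211 = 0.8920; α₂ = α₁·K2/[H⁺] = 0.01024
α₁ + 2α₂ = 0.9124
DIC = CA / (α₁ + 2α₂) = 2.00 / 0.9124 = 2.19 mmol/kg

DIC = 2.19 mmol/kg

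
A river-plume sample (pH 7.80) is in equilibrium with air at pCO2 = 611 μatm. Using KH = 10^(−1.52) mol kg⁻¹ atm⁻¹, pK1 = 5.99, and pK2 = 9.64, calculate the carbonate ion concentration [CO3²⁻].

[CO2*] = KH · pCO2 = 10^(−1.52) × 611×10^-6 = 1.845×10^-5 mol/kg
α₀ = 1/(1 + K1/[H⁺] + K1K2/[H⁺]²) = 1/(1 + 10^+1.81 + 10^-0.03) = 0.01504
DIC = [CO2*]/α₀ = 1.845×10^-5 / 0.01504 = 1.227 mmol/kg
[CO3²⁻] = α₂·DIC; α₂ = 0.01403, so [CO3²⁻] = 0.01403 × 1.227 = 0.0172 mmol/kg = 17.2 μmol/kg

[CO3²⁻] = 17.2 μmol/kg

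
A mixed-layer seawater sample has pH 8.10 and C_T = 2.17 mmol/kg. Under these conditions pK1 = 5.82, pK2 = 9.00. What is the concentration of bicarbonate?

α₁ = 1 / (1 + [H⁺]/K1 + K2/[H⁺]) = 1 / (1 + 10^-2.28 + 10^-0.90)
   = 1 / (1 + 0.0052481 + 0.12589) = 1/1.1311 = 0.8841
[HCO3⁻] = α₁ × DIC = 0.8841 × 2.17 = 1.92 mmol/kg

[HCO3⁻] = 1.92 mmol/kg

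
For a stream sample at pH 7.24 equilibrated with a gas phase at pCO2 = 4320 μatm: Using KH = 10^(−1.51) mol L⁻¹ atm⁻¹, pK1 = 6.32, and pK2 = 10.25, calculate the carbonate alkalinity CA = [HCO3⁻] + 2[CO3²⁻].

[CO2*] = KH · pCO2 = 10^(−1.51) × 4320×10^-6 = 1.335×10^-4 mol/L
α₀ = 1/(1 + K1/[H⁺] + K1K2/[H⁺]²) = 1/(1 + 10^+0.92 + 10^-2.09) = 0.1072
DIC = [CO2*]/α₀ = 1.335×10^-4 / 0.1072 = 1.245 mmol/L
CA = (α₁ + 2α₂)·DIC = (0.8919 + 2×0.0008716) × 1.245 = 1.11 mmol/L

CA = 1.11 mmol/L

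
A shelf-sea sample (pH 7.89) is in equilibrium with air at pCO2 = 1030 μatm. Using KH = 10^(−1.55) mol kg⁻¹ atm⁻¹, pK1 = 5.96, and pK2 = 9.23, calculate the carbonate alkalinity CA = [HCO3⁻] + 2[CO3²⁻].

[CO2*] = KH · pCO2 = 10^(−1.55) × 1030×10^-6 = 2.903×10^-5 mol/kg
α₀ = 1/(1 + K1/[H⁺] + K1K2/[H⁺]²) = 1/(1 + 10^+1.93 + 10^+0.59) = 0.01111
DIC = [CO2*]/α₀ = 2.903×10^-5 / 0.01111 = 2.613 mmol/kg
CA = (α₁ + 2α₂)·DIC = (0.9457 + 2×0.04323) × 2.613 = 2.70 mmol/kg

CA = 2.70 mmol/kg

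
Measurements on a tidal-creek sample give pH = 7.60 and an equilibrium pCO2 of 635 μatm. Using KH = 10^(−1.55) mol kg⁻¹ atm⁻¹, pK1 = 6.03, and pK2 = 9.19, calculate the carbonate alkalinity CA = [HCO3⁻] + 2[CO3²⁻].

[CO2*] = KH · pCO2 = 10^(−1.55) × 635×10^-6 = 1.790×10^-5 mol/kg
α₀ = 1/(1 + K1/[H⁺] + K1K2/[H⁺]²) = 1/(1 + 10^+1.57 + 10^-0.02) = 0.02557
DIC = [CO2*]/α₀ = 1.790×10^-5 / 0.02557 = 0.6999 mmol/kg
CA = (α₁ + 2α₂)·DIC = (0.9500 + 2×0.02442) × 0.6999 = 0.699 mmol/kg

CA = 0.699 mmol/kg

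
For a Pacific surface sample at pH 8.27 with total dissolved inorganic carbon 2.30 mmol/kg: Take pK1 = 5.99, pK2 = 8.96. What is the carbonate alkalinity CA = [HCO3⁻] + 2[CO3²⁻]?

CA = 2.68 mmol/kg

CA = [HCO3⁻] + 2[CO3²⁻] = (α₁ + 2α₂)·DIC
At pH 8.27: [H⁺]/K1 = 10^-2.28 = 0.0052481, K2/[H⁺] = 10^-0.69 = 0.20417
α₁ = 1/(1 + 0.0052481 + 0.20417) = 1/1.2094 = 0.8268; α₂ = α₁·K2/[H⁺] = 0.1688
α₁ + 2α₂ = 1.1645
CA = 1.1645 × 2.30 = 2.68 mmol/kg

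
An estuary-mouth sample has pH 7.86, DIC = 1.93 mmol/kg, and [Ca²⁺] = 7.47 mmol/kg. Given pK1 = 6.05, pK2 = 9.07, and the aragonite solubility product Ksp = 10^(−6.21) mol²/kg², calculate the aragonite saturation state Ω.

Ω = 1.34

α₂ = 1 / (1 + [H⁺]/K2 + [H⁺]²/(K1K2)) = 1 / (1 + 10^+1.21 + 10^-0.60)
   = 1 / (1 + 16.218 + 0.25119) = 1/17.469 = 0.05724
[CO3²⁻] = α₂ × DIC = 0.05724 × 1.93 = 0.1105 mmol/kg
Ksp = 10^(−6.21) = 6.166×10^-7
Ω = [Ca²⁺][CO3²⁻]/Ksp = (7.47×10^-3)(1.105×10^-4) / 6.166×10^-7 = 1.34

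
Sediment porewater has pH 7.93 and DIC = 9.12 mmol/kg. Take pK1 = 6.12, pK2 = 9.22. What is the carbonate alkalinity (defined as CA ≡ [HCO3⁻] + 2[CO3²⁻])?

CA = 9.43 mmol/kg

CA = [HCO3⁻] + 2[CO3²⁻] = (α₁ + 2α₂)·DIC
At pH 7.93: [H⁺]/K1 = 10^-1.81 = 0.015488, K2/[H⁺] = 10^-1.29 = 0.051286
α₁ = 1/(1 + 0.015488 + 0.051286) = 1/1.0668 = 0.9374; α₂ = α₁·K2/[H⁺] = 0.04808
α₁ + 2α₂ = 1.0336
CA = 1.0336 × 9.12 = 9.43 mmol/kg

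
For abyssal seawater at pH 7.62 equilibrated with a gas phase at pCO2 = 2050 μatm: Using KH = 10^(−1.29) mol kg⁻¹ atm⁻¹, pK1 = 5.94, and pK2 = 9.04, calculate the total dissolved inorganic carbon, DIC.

DIC = 5.33 mmol/kg

[CO2*] = KH · pCO2 = 10^(−1.29) × 2050×10^-6 = 1.051×10^-4 mol/kg
α₀ = 1/(1 + K1/[H⁺] + K1K2/[H⁺]²) = 1/(1 + 10^+1.68 + 10^+0.26) = 0.01973
DIC = [CO2*]/α₀ = 1.051×10^-4 / 0.01973 = 5.33 mmol/kg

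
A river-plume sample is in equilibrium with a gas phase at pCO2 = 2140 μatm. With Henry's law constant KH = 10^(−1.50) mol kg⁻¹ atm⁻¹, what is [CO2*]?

[CO2*] = 67.7 μmol/kg

KH = 10^(−1.50) = 3.162×10^-2 mol kg⁻¹ atm⁻¹
[CO2*] = KH · pCO2 = 3.162×10^-2 × 2140×10^-6 atm = 6.77×10^-5 mol/kg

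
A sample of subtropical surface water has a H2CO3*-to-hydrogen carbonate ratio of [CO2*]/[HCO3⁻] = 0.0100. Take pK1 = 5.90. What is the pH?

pH = 7.90

From K1 = [H⁺][HCO3⁻]/[CO2*]:  pH = pK1 − log₁₀([CO2*]/[HCO3⁻])
log₁₀(0.0100) = -2.000
pH = 5.90 − (-2.000) = 7.90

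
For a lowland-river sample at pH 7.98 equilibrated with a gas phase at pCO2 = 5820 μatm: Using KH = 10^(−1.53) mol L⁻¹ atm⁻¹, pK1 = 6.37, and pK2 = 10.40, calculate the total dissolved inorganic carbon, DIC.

DIC = 7.20 mmol/L

[CO2*] = KH · pCO2 = 10^(−1.53) × 5820×10^-6 = 1.718×10^-4 mol/L
α₀ = 1/(1 + K1/[H⁺] + K1K2/[H⁺]²) = 1/(1 + 10^+1.61 + 10^-0.81) = 0.02387
DIC = [CO2*]/α₀ = 1.718×10^-4 / 0.02387 = 7.20 mmol/L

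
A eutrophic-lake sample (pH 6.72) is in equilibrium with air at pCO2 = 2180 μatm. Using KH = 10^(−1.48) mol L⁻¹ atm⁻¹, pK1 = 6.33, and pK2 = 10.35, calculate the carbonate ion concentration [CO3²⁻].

[CO3²⁻] = 0.0415 μmol/L

[CO2*] = KH · pCO2 = 10^(−1.48) × 2180×10^-6 = 7.219×10^-5 mol/L
α₀ = 1/(1 + K1/[H⁺] + K1K2/[H⁺]²) = 1/(1 + 10^+0.39 + 10^-3.24) = 0.2894
DIC = [CO2*]/α₀ = 7.219×10^-5 / 0.2894 = 0.2494 mmol/L
[CO3²⁻] = α₂·DIC; α₂ = 0.0001665, so [CO3²⁻] = 0.0001665 × 0.2494 = 4.15×10^-5 mmol/L = 0.0415 μmol/L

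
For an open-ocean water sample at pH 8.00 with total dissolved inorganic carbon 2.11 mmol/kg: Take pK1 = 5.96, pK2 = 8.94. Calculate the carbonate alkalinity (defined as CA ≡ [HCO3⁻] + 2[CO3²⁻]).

CA = 2.31 mmol/kg

CA = [HCO3⁻] + 2[CO3²⁻] = (α₁ + 2α₂)·DIC
At pH 8.00: [H⁺]/K1 = 10^-2.04 = 0.0091201, K2/[H⁺] = 10^-0.94 = 0.11482
α₁ = 1/(1 + 0.0091201 + 0.11482) = 1/1.1239 = 0.8897; α₂ = α₁·K2/[H⁺] = 0.1022
α₁ + 2α₂ = 1.0940
CA = 1.0940 × 2.11 = 2.31 mmol/kg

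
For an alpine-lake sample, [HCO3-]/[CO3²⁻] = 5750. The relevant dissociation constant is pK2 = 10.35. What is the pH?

From K2 = [H⁺][CO3²⁻]/[HCO3-]:  pH = pK2 − log₁₀([HCO3-]/[CO3²⁻])
log₁₀(5750) = +3.760
pH = 10.35 − (+3.760) = 6.59

pH = 6.59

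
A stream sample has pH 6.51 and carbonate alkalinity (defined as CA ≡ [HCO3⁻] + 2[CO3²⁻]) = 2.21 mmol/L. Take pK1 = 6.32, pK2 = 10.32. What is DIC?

DIC = 3.64 mmol/L

CA = [HCO3⁻] + 2[CO3²⁻] = (α₁ + 2α₂)·DIC
At pH 6.51: [H⁺]/K1 = 10^-0.19 = 0.64565, K2/[H⁺] = 10^-3.81 = 0.00015488
α₁ = 1/(1 + 0.64565 + 0.00015488) = 1/1.6458 = 0.6076; α₂ = α₁·K2/[H⁺] = 9.411×10^-5
α₁ + 2α₂ = 0.6078
DIC = CA / (α₁ + 2α₂) = 2.21 / 0.6078 = 3.64 mmol/L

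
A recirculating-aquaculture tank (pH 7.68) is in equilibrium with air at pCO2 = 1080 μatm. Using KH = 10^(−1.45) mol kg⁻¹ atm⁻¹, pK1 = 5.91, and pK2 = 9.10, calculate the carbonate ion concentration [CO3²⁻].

[CO2*] = KH · pCO2 = 10^(−1.45) × 1080×10^-6 = 3.832×10^-5 mol/kg
α₀ = 1/(1 + K1/[H⁺] + K1K2/[H⁺]²) = 1/(1 + 10^+1.77 + 10^+0.35) = 0.01610
DIC = [CO2*]/α₀ = 3.832×10^-5 / 0.01610 = 2.381 mmol/kg
[CO3²⁻] = α₂·DIC; α₂ = 0.03604, so [CO3²⁻] = 0.03604 × 2.381 = 0.0858 mmol/kg

[CO3²⁻] = 0.0858 mmol/kg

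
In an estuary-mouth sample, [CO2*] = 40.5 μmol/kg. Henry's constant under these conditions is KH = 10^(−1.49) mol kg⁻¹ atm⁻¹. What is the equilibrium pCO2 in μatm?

KH = 10^(−1.49) = 3.236×10^-2 mol kg⁻¹ atm⁻¹
pCO2 = [CO2*]/KH = 40.5×10^-6 / 3.236×10^-2 = 1.25×10^-3 atm = 1250 μatm

pCO2 = 1250 μatm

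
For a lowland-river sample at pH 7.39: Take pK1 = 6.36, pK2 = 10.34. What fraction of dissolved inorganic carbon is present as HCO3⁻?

α₁ = 1 / (1 + [H⁺]/K1 + K2/[H⁺]) = 1 / (1 + 10^-1.03 + 10^-2.95)
   = 1 / (1 + 0.093325 + 0.0011220) = 1/1.0944 = 0.9137

α₁ = 0.914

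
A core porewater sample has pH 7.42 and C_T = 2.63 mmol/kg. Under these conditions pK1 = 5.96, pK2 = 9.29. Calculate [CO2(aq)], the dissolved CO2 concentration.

[CO2*] = 0.0870 mmol/kg

α₀ = 1 / (1 + K1/[H⁺] + K1K2/[H⁺]²) = 1 / (1 + 10^+1.46 + 10^-0.41)
   = 1 / (1 + 28.840 + 0.38905) = 1/30.229 = 0.03308
[CO2*] = α₀ × DIC = 0.03308 × 2.63 = 0.0870 mmol/kg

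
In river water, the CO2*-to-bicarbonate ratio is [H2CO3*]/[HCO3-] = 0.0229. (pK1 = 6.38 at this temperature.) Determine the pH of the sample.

From K1 = [H⁺][HCO3-]/[H2CO3*]:  pH = pK1 − log₁₀([H2CO3*]/[HCO3-])
log₁₀(0.0229) = -1.640
pH = 6.38 − (-1.640) = 8.02

pH = 8.02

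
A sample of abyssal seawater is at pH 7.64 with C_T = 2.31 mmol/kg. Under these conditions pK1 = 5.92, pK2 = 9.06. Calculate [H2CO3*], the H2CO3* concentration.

[CO2*] = 0.0416 mmol/kg

α₀ = 1 / (1 + K1/[H⁺] + K1K2/[H⁺]²) = 1 / (1 + 10^+1.72 + 10^+0.30)
   = 1 / (1 + 52.481 + 1.9953) = 1/55.476 = 0.01803
[CO2*] = α₀ × DIC = 0.01803 × 2.31 = 0.0416 mmol/kg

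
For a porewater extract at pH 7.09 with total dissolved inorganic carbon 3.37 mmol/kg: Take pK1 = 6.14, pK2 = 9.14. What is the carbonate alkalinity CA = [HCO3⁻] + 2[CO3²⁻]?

CA = [HCO3⁻] + 2[CO3²⁻] = (α₁ + 2α₂)·DIC
At pH 7.09: [H⁺]/K1 = 10^-0.95 = 0.11220, K2/[H⁺] = 10^-2.05 = 0.0089125
α₁ = 1/(1 + 0.11220 + 0.0089125) = 1/1.1211 = 0.8920; α₂ = α₁·K2/[H⁺] = 0.007950
α₁ + 2α₂ = 0.9079
CA = 0.9079 × 3.37 = 3.06 mmol/kg

CA = 3.06 mmol/kg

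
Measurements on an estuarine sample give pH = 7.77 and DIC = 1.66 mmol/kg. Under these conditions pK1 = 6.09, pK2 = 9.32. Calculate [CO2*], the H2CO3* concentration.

α₀ = 1 / (1 + K1/[H⁺] + K1K2/[H⁺]²) = 1 / (1 + 10^+1.68 + 10^+0.13)
   = 1 / (1 + 47.863 + 1.3490) = 1/50.212 = 0.01992
[CO2*] = α₀ × DIC = 0.01992 × 1.66 = 0.0331 mmol/kg

[CO2*] = 0.0331 mmol/kg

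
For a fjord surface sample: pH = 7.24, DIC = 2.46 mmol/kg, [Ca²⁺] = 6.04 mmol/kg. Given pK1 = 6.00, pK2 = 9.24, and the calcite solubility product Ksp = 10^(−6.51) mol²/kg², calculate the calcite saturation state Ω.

α₂ = 1 / (1 + [H⁺]/K2 + [H⁺]²/(K1K2)) = 1 / (1 + 10^+2.00 + 10^+0.76)
   = 1 / (1 + 100.00 + 5.7544) = 1/106.75 = 0.009367
[CO3²⁻] = α₂ × DIC = 0.009367 × 2.46 = 0.02304 mmol/kg
Ksp = 10^(−6.51) = 3.090×10^-7
Ω = [Ca²⁺][CO3²⁻]/Ksp = (6.04×10^-3)(2.304×10^-5) / 3.090×10^-7 = 0.450

Ω = 0.450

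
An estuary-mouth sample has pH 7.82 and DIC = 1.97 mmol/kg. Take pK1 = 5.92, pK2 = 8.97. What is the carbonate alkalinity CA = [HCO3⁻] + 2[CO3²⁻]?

CA = [HCO3⁻] + 2[CO3²⁻] = (α₁ + 2α₂)·DIC
At pH 7.82: [H⁺]/K1 = 10^-1.90 = 0.012589, K2/[H⁺] = 10^-1.15 = 0.070795
α₁ = 1/(1 + 0.012589 + 0.070795) = 1/1.0834 = 0.9230; α₂ = α₁·K2/[H⁺] = 0.06535
α₁ + 2α₂ = 1.0537
CA = 1.0537 × 1.97 = 2.08 mmol/kg

CA = 2.08 mmol/kg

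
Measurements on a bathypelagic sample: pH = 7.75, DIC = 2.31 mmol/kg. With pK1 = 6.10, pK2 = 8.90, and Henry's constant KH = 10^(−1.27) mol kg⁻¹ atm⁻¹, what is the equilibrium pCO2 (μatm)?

pCO2 = 881 μatm

α₀ = 1 / (1 + K1/[H⁺] + K1K2/[H⁺]²) = 1 / (1 + 10^+1.65 + 10^+0.50)
   = 1 / (1 + 44.668 + 3.1623) = 1/48.831 = 0.02048
[CO2*] = α₀ × DIC = 0.02048 × 2.31 = 0.04731 mmol/kg
pCO2 = [CO2*]/KH = 4.731×10^-5 / 5.370×10^-2 = 881 μatm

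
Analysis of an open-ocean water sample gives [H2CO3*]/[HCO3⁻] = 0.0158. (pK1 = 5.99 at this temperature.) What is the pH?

pH = 7.79

From K1 = [H⁺][HCO3⁻]/[H2CO3*]:  pH = pK1 − log₁₀([H2CO3*]/[HCO3⁻])
log₁₀(0.0158) = -1.801
pH = 5.99 − (-1.801) = 7.79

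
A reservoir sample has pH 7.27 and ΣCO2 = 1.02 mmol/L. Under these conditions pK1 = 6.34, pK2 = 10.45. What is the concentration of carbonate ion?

[CO3²⁻] = 0.603 μmol/L

α₂ = 1 / (1 + [H⁺]/K2 + [H⁺]²/(K1K2)) = 1 / (1 + 10^+3.18 + 10^+2.25)
   = 1 / (1 + 1513.6 + 177.83) = 1/1692.4 = 0.0005909
[CO3²⁻] = α₂ × DIC = 0.0005909 × 1.02 = 0.000603 mmol/L = 0.603 μmol/L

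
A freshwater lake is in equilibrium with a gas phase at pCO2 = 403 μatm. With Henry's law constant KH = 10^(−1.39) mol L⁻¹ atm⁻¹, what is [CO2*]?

KH = 10^(−1.39) = 4.074×10^-2 mol L⁻¹ atm⁻¹
[CO2*] = KH · pCO2 = 4.074×10^-2 × 403×10^-6 atm = 1.64×10^-5 mol/L

[CO2*] = 16.4 μmol/L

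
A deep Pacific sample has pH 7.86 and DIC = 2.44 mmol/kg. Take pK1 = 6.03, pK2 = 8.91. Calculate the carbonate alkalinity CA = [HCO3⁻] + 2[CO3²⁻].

CA = 2.60 mmol/kg

CA = [HCO3⁻] + 2[CO3²⁻] = (α₁ + 2α₂)·DIC
At pH 7.86: [H⁺]/K1 = 10^-1.83 = 0.014791, K2/[H⁺] = 10^-1.05 = 0.089125
α₁ = 1/(1 + 0.014791 + 0.089125) = 1/1.1039 = 0.9059; α₂ = α₁·K2/[H⁺] = 0.08074
α₁ + 2α₂ = 1.0673
CA = 1.0673 × 2.44 = 2.60 mmol/kg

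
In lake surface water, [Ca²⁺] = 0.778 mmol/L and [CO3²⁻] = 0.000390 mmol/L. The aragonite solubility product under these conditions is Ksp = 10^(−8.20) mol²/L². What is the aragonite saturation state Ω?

Ksp = 10^(−8.20) = 6.310×10^-9
Ω = [Ca²⁺][CO3²⁻]/Ksp = (0.778×10^-3)(0.000390×10^-3) / 6.310×10^-9 = 0.0481

Ω = 0.0481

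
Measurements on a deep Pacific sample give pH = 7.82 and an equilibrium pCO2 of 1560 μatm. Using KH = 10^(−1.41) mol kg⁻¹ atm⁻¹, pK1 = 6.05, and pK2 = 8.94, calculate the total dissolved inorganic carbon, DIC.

DIC = 3.91 mmol/kg

[CO2*] = KH · pCO2 = 10^(−1.41) × 1560×10^-6 = 6.069×10^-5 mol/kg
α₀ = 1/(1 + K1/[H⁺] + K1K2/[H⁺]²) = 1/(1 + 10^+1.77 + 10^+0.65) = 0.01554
DIC = [CO2*]/α₀ = 6.069×10^-5 / 0.01554 = 3.91 mmol/kg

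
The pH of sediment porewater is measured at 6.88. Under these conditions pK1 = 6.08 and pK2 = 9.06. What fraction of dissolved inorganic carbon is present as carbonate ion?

α₂ = 1 / (1 + [H⁺]/K2 + [H⁺]²/(K1K2)) = 1 / (1 + 10^+2.18 + 10^+1.38)
   = 1 / (1 + 151.36 + 23.988) = 1/176.34 = 0.005671

α₂ = 0.00567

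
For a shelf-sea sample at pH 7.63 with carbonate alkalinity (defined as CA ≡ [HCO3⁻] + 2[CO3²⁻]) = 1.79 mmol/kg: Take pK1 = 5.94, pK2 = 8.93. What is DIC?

DIC = 1.74 mmol/kg

CA = [HCO3⁻] + 2[CO3²⁻] = (α₁ + 2α₂)·DIC
At pH 7.63: [H⁺]/K1 = 10^-1.69 = 0.020417, K2/[H⁺] = 10^-1.30 = 0.050119
α₁ = 1/(1 + 0.020417 + 0.050119) = 1/1.0705 = 0.9341; α₂ = α₁·K2/[H⁺] = 0.04682
α₁ + 2α₂ = 1.0277
DIC = CA / (α₁ + 2α₂) = 1.79 / 1.0277 = 1.74 mmol/kg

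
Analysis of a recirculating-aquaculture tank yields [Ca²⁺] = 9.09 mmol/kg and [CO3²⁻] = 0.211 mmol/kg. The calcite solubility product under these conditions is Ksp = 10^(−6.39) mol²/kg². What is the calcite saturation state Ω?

Ω = 4.71

Ksp = 10^(−6.39) = 4.074×10^-7
Ω = [Ca²⁺][CO3²⁻]/Ksp = (9.09×10^-3)(0.211×10^-3) / 4.074×10^-7 = 4.71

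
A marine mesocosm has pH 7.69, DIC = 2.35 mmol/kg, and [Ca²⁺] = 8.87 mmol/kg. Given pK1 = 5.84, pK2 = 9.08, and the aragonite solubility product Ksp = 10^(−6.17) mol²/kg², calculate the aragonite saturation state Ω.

α₂ = 1 / (1 + [H⁺]/K2 + [H⁺]²/(K1K2)) = 1 / (1 + 10^+1.39 + 10^-0.46)
   = 1 / (1 + 24.547 + 0.34674) = 1/25.894 = 0.03862
[CO3²⁻] = α₂ × DIC = 0.03862 × 2.35 = 0.09076 mmol/kg
Ksp = 10^(−6.17) = 6.761×10^-7
Ω = [Ca²⁺][CO3²⁻]/Ksp = (8.87×10^-3)(9.076×10^-5) / 6.761×10^-7 = 1.19

Ω = 1.19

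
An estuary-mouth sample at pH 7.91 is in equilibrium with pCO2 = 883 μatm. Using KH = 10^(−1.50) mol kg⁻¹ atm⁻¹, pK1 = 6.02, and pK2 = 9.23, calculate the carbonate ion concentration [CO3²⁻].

[CO3²⁻] = 0.104 mmol/kg

[CO2*] = KH · pCO2 = 10^(−1.50) × 883×10^-6 = 2.792×10^-5 mol/kg
α₀ = 1/(1 + K1/[H⁺] + K1K2/[H⁺]²) = 1/(1 + 10^+1.89 + 10^+0.57) = 0.01214
DIC = [CO2*]/α₀ = 2.792×10^-5 / 0.01214 = 2.299 mmol/kg
[CO3²⁻] = α₂·DIC; α₂ = 0.04512, so [CO3²⁻] = 0.04512 × 2.299 = 0.104 mmol/kg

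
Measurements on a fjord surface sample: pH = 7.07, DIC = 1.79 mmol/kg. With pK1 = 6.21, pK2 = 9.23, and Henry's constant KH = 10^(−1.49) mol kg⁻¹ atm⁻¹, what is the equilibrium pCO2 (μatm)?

pCO2 = 6670 μatm

α₀ = 1 / (1 + K1/[H⁺] + K1K2/[H⁺]²) = 1 / (1 + 10^+0.86 + 10^-1.30)
   = 1 / (1 + 7.2444 + 0.050119) = 1/8.2945 = 0.1206
[CO2*] = α₀ × DIC = 0.1206 × 1.79 = 0.2158 mmol/kg
pCO2 = [CO2*]/KH = 2.158×10^-4 / 3.236×10^-2 = 6670 μatm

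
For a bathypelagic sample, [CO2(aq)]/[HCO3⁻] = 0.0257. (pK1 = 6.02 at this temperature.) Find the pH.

From K1 = [H⁺][HCO3⁻]/[CO2(aq)]:  pH = pK1 − log₁₀([CO2(aq)]/[HCO3⁻])
log₁₀(0.0257) = -1.590
pH = 6.02 − (-1.590) = 7.61

pH = 7.61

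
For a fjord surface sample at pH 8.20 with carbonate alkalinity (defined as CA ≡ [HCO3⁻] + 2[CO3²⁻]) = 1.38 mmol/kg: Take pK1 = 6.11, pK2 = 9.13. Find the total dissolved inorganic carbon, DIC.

DIC = 1.26 mmol/kg

CA = [HCO3⁻] + 2[CO3²⁻] = (α₁ + 2α₂)·DIC
At pH 8.20: [H⁺]/K1 = 10^-2.09 = 0.0081283, K2/[H⁺] = 10^-0.93 = 0.11749
α₁ = 1/(1 + 0.0081283 + 0.11749) = 1/1.1256 = 0.8884; α₂ = α₁·K2/[H⁺] = 0.1044
α₁ + 2α₂ = 1.0972
DIC = CA / (α₁ + 2α₂) = 1.38 / 1.0972 = 1.26 mmol/kg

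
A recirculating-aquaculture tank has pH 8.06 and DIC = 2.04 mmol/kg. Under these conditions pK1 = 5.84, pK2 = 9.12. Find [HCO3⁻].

α₁ = 1 / (1 + [H⁺]/K1 + K2/[H⁺]) = 1 / (1 + 10^-2.22 + 10^-1.06)
   = 1 / (1 + 0.0060256 + 0.087096) = 1/1.0931 = 0.9148
[HCO3⁻] = α₁ × DIC = 0.9148 × 2.04 = 1.87 mmol/kg

[HCO3⁻] = 1.87 mmol/kg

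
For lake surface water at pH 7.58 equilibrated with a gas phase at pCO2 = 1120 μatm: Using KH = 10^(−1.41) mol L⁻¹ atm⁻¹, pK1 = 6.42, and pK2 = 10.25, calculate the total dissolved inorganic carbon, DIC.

[CO2*] = KH · pCO2 = 10^(−1.41) × 1120×10^-6 = 4.357×10^-5 mol/L
α₀ = 1/(1 + K1/[H⁺] + K1K2/[H⁺]²) = 1/(1 + 10^+1.16 + 10^-1.51) = 0.06458
DIC = [CO2*]/α₀ = 4.357×10^-5 / 0.06458 = 0.675 mmol/L

DIC = 0.675 mmol/L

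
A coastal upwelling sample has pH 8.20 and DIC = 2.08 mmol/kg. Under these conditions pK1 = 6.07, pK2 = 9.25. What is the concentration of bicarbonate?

α₁ = 1 / (1 + [H⁺]/K1 + K2/[H⁺]) = 1 / (1 + 10^-2.13 + 10^-1.05)
   = 1 / (1 + 0.0074131 + 0.089125) = 1/1.0965 = 0.9120
[HCO3⁻] = α₁ × DIC = 0.9120 × 2.08 = 1.90 mmol/kg

[HCO3⁻] = 1.90 mmol/kg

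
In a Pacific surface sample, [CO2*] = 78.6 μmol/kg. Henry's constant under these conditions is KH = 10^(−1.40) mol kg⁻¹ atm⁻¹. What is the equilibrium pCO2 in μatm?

pCO2 = 1970 μatm

KH = 10^(−1.40) = 3.981×10^-2 mol kg⁻¹ atm⁻¹
pCO2 = [CO2*]/KH = 78.6×10^-6 / 3.981×10^-2 = 1.97×10^-3 atm = 1970 μatm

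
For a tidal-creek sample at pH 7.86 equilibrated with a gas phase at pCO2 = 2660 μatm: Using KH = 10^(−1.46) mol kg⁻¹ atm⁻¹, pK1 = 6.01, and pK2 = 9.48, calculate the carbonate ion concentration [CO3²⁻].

[CO3²⁻] = 0.157 mmol/kg

[CO2*] = KH · pCO2 = 10^(−1.46) × 2660×10^-6 = 9.223×10^-5 mol/kg
α₀ = 1/(1 + K1/[H⁺] + K1K2/[H⁺]²) = 1/(1 + 10^+1.85 + 10^+0.23) = 0.01361
DIC = [CO2*]/α₀ = 9.223×10^-5 / 0.01361 = 6.778 mmol/kg
[CO3²⁻] = α₂·DIC; α₂ = 0.02311, so [CO3²⁻] = 0.02311 × 6.778 = 0.157 mmol/kg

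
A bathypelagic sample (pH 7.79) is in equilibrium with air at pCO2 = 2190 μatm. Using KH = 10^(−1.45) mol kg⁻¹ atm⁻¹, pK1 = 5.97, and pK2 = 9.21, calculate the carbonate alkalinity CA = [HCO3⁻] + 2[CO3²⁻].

[CO2*] = KH · pCO2 = 10^(−1.45) × 2190×10^-6 = 7.770×10^-5 mol/kg
α₀ = 1/(1 + K1/[H⁺] + K1K2/[H⁺]²) = 1/(1 + 10^+1.82 + 10^+0.40) = 0.01437
DIC = [CO2*]/α₀ = 7.770×10^-5 / 0.01437 = 5.407 mmol/kg
CA = (α₁ + 2α₂)·DIC = (0.9495 + 2×0.03610) × 5.407 = 5.52 mmol/kg

CA = 5.52 mmol/kg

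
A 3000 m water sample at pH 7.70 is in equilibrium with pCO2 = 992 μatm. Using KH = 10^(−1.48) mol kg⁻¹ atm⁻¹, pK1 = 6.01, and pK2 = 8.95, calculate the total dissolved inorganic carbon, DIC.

DIC = 1.73 mmol/kg

[CO2*] = KH · pCO2 = 10^(−1.48) × 992×10^-6 = 3.285×10^-5 mol/kg
α₀ = 1/(1 + K1/[H⁺] + K1K2/[H⁺]²) = 1/(1 + 10^+1.69 + 10^+0.44) = 0.01896
DIC = [CO2*]/α₀ = 3.285×10^-5 / 0.01896 = 1.73 mmol/kg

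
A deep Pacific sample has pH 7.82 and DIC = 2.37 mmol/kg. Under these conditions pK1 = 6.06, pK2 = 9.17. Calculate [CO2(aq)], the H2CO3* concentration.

[CO2*] = 0.0388 mmol/kg

α₀ = 1 / (1 + K1/[H⁺] + K1K2/[H⁺]²) = 1 / (1 + 10^+1.76 + 10^+0.41)
   = 1 / (1 + 57.544 + 2.5704) = 1/61.114 = 0.01636
[CO2*] = α₀ × DIC = 0.01636 × 2.37 = 0.0388 mmol/kg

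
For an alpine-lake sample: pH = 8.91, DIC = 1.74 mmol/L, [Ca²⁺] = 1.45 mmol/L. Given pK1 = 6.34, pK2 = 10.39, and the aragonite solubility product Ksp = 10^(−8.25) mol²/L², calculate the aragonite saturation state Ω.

α₂ = 1 / (1 + [H⁺]/K2 + [H⁺]²/(K1K2)) = 1 / (1 + 10^+1.48 + 10^-1.09)
   = 1 / (1 + 30.200 + 0.081283) = 1/31.281 = 0.03197
[CO3²⁻] = α₂ × DIC = 0.03197 × 1.74 = 0.05563 mmol/L
Ksp = 10^(−8.25) = 5.623×10^-9
Ω = [Ca²⁺][CO3²⁻]/Ksp = (1.45×10^-3)(5.563×10^-5) / 5.623×10^-9 = 14.3

Ω = 14.3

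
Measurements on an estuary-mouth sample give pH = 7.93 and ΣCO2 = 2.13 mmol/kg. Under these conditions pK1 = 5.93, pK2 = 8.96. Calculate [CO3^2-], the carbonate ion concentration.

[CO3²⁻] = 0.180 mmol/kg

α₂ = 1 / (1 + [H⁺]/K2 + [H⁺]²/(K1K2)) = 1 / (1 + 10^+1.03 + 10^-0.97)
   = 1 / (1 + 10.715 + 0.10715) = 1/11.822 = 0.08459
[CO3²⁻] = α₂ × DIC = 0.08459 × 2.13 = 0.180 mmol/kg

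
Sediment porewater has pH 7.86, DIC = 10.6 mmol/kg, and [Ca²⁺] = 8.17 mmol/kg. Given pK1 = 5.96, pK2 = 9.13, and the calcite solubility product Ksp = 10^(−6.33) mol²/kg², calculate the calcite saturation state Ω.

α₂ = 1 / (1 + [H⁺]/K2 + [H⁺]²/(K1K2)) = 1 / (1 + 10^+1.27 + 10^-0.63)
   = 1 / (1 + 18.621 + 0.23442) = 1/19.855 = 0.05036
[CO3²⁻] = α₂ × DIC = 0.05036 × 10.6 = 0.5339 mmol/kg
Ksp = 10^(−6.33) = 4.677×10^-7
Ω = [Ca²⁺][CO3²⁻]/Ksp = (8.17×10^-3)(5.339×10^-4) / 4.677×10^-7 = 9.33

Ω = 9.33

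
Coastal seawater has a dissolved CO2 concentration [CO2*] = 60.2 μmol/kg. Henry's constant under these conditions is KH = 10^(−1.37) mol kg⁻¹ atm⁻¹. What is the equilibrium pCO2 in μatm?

KH = 10^(−1.37) = 4.266×10^-2 mol kg⁻¹ atm⁻¹
pCO2 = [CO2*]/KH = 60.2×10^-6 / 4.266×10^-2 = 1.41×10^-3 atm = 1410 μatm

pCO2 = 1410 μatm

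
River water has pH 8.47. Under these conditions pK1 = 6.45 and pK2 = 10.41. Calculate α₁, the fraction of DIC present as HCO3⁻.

α₁ = 1 / (1 + [H⁺]/K1 + K2/[H⁺]) = 1 / (1 + 10^-2.02 + 10^-1.94)
   = 1 / (1 + 0.0095499 + 0.011482) = 1/1.0210 = 0.9794

α₁ = 0.979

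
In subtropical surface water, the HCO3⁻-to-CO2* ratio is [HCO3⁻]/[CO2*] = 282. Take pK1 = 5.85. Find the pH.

pH = 8.30

From K1 = [H⁺][HCO3⁻]/[CO2*]:  pH = pK1 + log₁₀([HCO3⁻]/[CO2*])
log₁₀(282) = +2.450
pH = 5.85 + (+2.450) = 8.30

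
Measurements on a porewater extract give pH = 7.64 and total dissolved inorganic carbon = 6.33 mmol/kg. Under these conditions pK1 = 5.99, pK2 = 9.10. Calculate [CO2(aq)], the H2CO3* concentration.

α₀ = 1 / (1 + K1/[H⁺] + K1K2/[H⁺]²) = 1 / (1 + 10^+1.65 + 10^+0.19)
   = 1 / (1 + 44.668 + 1.5488) = 1/47.217 = 0.02118
[CO2*] = α₀ × DIC = 0.02118 × 6.33 = 0.134 mmol/kg

[CO2*] = 0.134 mmol/kg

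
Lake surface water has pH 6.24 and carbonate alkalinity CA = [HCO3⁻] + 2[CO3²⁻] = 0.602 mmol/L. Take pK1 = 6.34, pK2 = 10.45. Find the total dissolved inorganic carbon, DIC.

CA = [HCO3⁻] + 2[CO3²⁻] = (α₁ + 2α₂)·DIC
At pH 6.24: [H⁺]/K1 = 10^0.10 = 1.2589, K2/[H⁺] = 10^-4.21 = 6.1660×10^-5
α₁ = 1/(1 + 1.2589 + 6.1660×10^-5) = 1/2.2590 = 0.4427; α₂ = α₁·K2/[H⁺] = 2.730×10^-5
α₁ + 2α₂ = 0.4427
DIC = CA / (α₁ + 2α₂) = 0.602 / 0.4427 = 1.36 mmol/L

DIC = 1.36 mmol/L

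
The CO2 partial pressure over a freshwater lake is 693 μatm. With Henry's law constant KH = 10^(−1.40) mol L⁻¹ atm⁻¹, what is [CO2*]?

KH = 10^(−1.40) = 3.981×10^-2 mol L⁻¹ atm⁻¹
[CO2*] = KH · pCO2 = 3.981×10^-2 × 693×10^-6 atm = 2.76×10^-5 mol/L

[CO2*] = 27.6 μmol/L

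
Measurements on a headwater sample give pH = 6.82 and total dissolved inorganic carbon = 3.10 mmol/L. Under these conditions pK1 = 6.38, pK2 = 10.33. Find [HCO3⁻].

α₁ = 1 / (1 + [H⁺]/K1 + K2/[H⁺]) = 1 / (1 + 10^-0.44 + 10^-3.51)
   = 1 / (1 + 0.36308 + 0.00030903) = 1/1.3634 = 0.7335
[HCO3⁻] = α₁ × DIC = 0.7335 × 3.10 = 2.27 mmol/L

[HCO3⁻] = 2.27 mmol/L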